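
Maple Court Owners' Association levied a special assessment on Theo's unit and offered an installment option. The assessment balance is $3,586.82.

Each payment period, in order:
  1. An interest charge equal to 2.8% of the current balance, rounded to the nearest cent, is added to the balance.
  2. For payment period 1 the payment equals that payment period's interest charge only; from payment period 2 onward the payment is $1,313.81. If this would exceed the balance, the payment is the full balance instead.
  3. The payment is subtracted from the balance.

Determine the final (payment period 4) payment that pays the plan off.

$1,157.62

Payment period 1: opening $3,586.82; interest $100.43 → $3,687.25; payment $100.43; balance $3,586.82
Payment period 2: opening $3,586.82; interest $100.43 → $3,687.25; payment $1,313.81; balance $2,373.44
Payment period 3: opening $2,373.44; interest $66.46 → $2,439.90; payment $1,313.81; balance $1,126.09
Payment period 4: opening $1,126.09; interest $31.53 → $1,157.62; payment $1,157.62; balance $0.00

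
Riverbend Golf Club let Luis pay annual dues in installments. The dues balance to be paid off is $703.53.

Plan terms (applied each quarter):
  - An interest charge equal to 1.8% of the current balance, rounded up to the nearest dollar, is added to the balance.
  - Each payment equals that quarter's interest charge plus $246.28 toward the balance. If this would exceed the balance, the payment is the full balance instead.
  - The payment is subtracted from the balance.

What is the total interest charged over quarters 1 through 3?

$26.00

Quarter 1: $703.53 +$13.00 interest = $716.53; pay $259.28 → $457.25
Quarter 2: $457.25 +$9.00 interest = $466.25; pay $255.28 → $210.97
Quarter 3: $210.97 +$4.00 interest = $214.97; pay $214.97 → $0.00
Total interest: $13.00 + $9.00 + $4.00 = $26.00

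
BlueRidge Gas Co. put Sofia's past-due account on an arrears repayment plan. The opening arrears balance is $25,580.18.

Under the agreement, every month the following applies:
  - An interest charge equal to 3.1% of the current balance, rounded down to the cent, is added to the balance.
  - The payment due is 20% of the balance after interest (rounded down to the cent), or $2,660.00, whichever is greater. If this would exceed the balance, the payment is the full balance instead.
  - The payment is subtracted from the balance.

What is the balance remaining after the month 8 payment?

$2,231.13

Month 1: $25,580.18 +$792.98 interest = $26,373.16; pay $5,274.63 → $21,098.53
Month 2: $21,098.53 +$654.05 interest = $21,752.58; pay $4,350.51 → $17,402.07
Month 3: $17,402.07 +$539.46 interest = $17,941.53; pay $3,588.30 → $14,353.23
Month 4: $14,353.23 +$444.95 interest = $14,798.18; pay $2,959.63 → $11,838.55
Month 5: $11,838.55 +$366.99 interest = $12,205.54; pay $2,660.00 → $9,545.54
Month 6: $9,545.54 +$295.91 interest = $9,841.45; pay $2,660.00 → $7,181.45
Month 7: $7,181.45 +$222.62 interest = $7,404.07; pay $2,660.00 → $4,744.07
Month 8: $4,744.07 +$147.06 interest = $4,891.13; pay $2,660.00 → $2,231.13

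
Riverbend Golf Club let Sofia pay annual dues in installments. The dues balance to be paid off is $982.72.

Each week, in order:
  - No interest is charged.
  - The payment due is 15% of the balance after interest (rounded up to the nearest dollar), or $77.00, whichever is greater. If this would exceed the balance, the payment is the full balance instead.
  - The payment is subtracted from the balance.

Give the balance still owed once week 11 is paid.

Week 1: opening $982.72; payment $148.00; balance $834.72
Week 2: opening $834.72; payment $126.00; balance $708.72
Week 3: opening $708.72; payment $107.00; balance $601.72
Week 4: opening $601.72; payment $91.00; balance $510.72
Week 5: opening $510.72; payment $77.00; balance $433.72
Week 6: opening $433.72; payment $77.00; balance $356.72
Week 7: opening $356.72; payment $77.00; balance $279.72
Week 8: opening $279.72; payment $77.00; balance $202.72
Week 9: opening $202.72; payment $77.00; balance $125.72
Week 10: opening $125.72; payment $77.00; balance $48.72
Week 11: opening $48.72; payment $48.72; balance $0.00

$0.00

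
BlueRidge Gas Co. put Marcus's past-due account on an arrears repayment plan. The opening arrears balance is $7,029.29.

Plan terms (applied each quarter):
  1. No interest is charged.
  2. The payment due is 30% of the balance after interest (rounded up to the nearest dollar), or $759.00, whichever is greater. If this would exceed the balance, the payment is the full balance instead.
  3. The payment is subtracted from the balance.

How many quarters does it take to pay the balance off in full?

7

Quarter 1: opening $7,029.29; payment $2,109.00; balance $4,920.29
Quarter 2: opening $4,920.29; payment $1,477.00; balance $3,443.29
Quarter 3: opening $3,443.29; payment $1,033.00; balance $2,410.29
Quarter 4: opening $2,410.29; payment $759.00; balance $1,651.29
Quarter 5: opening $1,651.29; payment $759.00; balance $892.29
Quarter 6: opening $892.29; payment $759.00; balance $133.29
Quarter 7: opening $133.29; payment $133.29; balance $0.00
Balance reaches $0.00 in quarter 7.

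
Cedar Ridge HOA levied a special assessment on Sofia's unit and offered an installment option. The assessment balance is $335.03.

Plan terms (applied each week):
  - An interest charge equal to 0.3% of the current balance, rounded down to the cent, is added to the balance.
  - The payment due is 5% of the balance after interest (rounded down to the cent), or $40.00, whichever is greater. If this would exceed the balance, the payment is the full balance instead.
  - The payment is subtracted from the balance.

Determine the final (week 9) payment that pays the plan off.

# | Opening | Interest | Payment | End bal
1 | $335.03 | $1.00 | $40.00 | $296.03
2 | $296.03 | $0.88 | $40.00 | $256.91
3 | $256.91 | $0.77 | $40.00 | $217.68
4 | $217.68 | $0.65 | $40.00 | $178.33
5 | $178.33 | $0.53 | $40.00 | $138.86
6 | $138.86 | $0.41 | $40.00 | $99.27
7 | $99.27 | $0.29 | $40.00 | $59.56
8 | $59.56 | $0.17 | $40.00 | $19.73
9 | $19.73 | $0.05 | $19.78 | $0.00

$19.78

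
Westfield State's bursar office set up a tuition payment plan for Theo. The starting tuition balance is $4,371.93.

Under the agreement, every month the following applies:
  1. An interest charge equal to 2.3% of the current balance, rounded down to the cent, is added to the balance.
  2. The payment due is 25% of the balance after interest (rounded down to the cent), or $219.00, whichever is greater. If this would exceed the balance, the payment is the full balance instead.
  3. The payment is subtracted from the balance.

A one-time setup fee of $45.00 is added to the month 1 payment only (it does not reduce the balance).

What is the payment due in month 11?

$61.73

Month 1: $4,371.93 +$100.55 interest = $4,472.48; pay $1,118.12 (+ $45.00 fee) → $3,354.36
Month 2: $3,354.36 +$77.15 interest = $3,431.51; pay $857.87 → $2,573.64
Month 3: $2,573.64 +$59.19 interest = $2,632.83; pay $658.20 → $1,974.63
Month 4: $1,974.63 +$45.41 interest = $2,020.04; pay $505.01 → $1,515.03
Month 5: $1,515.03 +$34.84 interest = $1,549.87; pay $387.46 → $1,162.41
Month 6: $1,162.41 +$26.73 interest = $1,189.14; pay $297.28 → $891.86
Month 7: $891.86 +$20.51 interest = $912.37; pay $228.09 → $684.28
Month 8: $684.28 +$15.73 interest = $700.01; pay $219.00 → $481.01
Month 9: $481.01 +$11.06 interest = $492.07; pay $219.00 → $273.07
Month 10: $273.07 +$6.28 interest = $279.35; pay $219.00 → $60.35
Month 11: $60.35 +$1.38 interest = $61.73; pay $61.73 → $0.00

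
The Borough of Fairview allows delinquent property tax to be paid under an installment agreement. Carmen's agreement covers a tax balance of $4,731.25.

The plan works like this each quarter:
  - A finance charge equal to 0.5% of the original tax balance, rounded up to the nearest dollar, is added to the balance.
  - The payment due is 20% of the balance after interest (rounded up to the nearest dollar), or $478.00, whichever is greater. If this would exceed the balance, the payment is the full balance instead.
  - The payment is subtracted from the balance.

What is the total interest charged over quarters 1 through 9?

Quarter 1: $4,731.25 +$24.00 interest = $4,755.25; pay $952.00 → $3,803.25
Quarter 2: $3,803.25 +$24.00 interest = $3,827.25; pay $766.00 → $3,061.25
Quarter 3: $3,061.25 +$24.00 interest = $3,085.25; pay $618.00 → $2,467.25
Quarter 4: $2,467.25 +$24.00 interest = $2,491.25; pay $499.00 → $1,992.25
Quarter 5: $1,992.25 +$24.00 interest = $2,016.25; pay $478.00 → $1,538.25
Quarter 6: $1,538.25 +$24.00 interest = $1,562.25; pay $478.00 → $1,084.25
Quarter 7: $1,084.25 +$24.00 interest = $1,108.25; pay $478.00 → $630.25
Quarter 8: $630.25 +$24.00 interest = $654.25; pay $478.00 → $176.25
Quarter 9: $176.25 +$24.00 interest = $200.25; pay $200.25 → $0.00
Total interest: $24.00 + $24.00 + $24.00 + $24.00 + $24.00 + $24.00 + $24.00 + $24.00 + $24.00 = $216.00

$216.00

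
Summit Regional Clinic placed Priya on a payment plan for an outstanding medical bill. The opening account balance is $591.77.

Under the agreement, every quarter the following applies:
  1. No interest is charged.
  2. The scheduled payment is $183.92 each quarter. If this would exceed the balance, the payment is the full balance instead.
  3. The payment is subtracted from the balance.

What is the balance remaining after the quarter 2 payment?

$223.93

Quarter 1: opening $591.77; payment $183.92; balance $407.85
Quarter 2: opening $407.85; payment $183.92; balance $223.93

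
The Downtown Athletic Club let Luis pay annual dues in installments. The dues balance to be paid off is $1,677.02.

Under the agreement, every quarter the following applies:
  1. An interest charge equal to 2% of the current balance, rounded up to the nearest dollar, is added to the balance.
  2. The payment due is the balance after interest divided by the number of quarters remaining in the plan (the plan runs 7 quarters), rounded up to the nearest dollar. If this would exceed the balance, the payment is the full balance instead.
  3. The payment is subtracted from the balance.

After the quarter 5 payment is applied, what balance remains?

$528.02

Quarter 1: $1,677.02 +$34.00 interest = $1,711.02; pay $245.00 → $1,466.02
Quarter 2: $1,466.02 +$30.00 interest = $1,496.02; pay $250.00 → $1,246.02
Quarter 3: $1,246.02 +$25.00 interest = $1,271.02; pay $255.00 → $1,016.02
Quarter 4: $1,016.02 +$21.00 interest = $1,037.02; pay $260.00 → $777.02
Quarter 5: $777.02 +$16.00 interest = $793.02; pay $265.00 → $528.02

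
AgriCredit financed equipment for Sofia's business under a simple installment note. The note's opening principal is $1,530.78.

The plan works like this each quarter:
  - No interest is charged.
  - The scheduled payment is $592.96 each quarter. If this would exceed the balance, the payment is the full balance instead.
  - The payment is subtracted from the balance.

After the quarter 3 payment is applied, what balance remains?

Quarter 1: $1,530.78 − $592.96 → $937.82
Quarter 2: $937.82 − $592.96 → $344.86
Quarter 3: $344.86 − $344.86 → $0.00

$0.00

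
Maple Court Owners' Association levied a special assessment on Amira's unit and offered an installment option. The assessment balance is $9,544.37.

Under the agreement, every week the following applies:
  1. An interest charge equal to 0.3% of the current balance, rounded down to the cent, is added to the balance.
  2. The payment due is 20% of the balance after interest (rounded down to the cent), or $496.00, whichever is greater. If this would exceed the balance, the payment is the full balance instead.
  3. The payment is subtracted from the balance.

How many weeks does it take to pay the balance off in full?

12

# | Opening | Interest | Payment | End bal
1 | $9,544.37 | $28.63 | $1,914.60 | $7,658.40
2 | $7,658.40 | $22.97 | $1,536.27 | $6,145.10
3 | $6,145.10 | $18.43 | $1,232.70 | $4,930.83
4 | $4,930.83 | $14.79 | $989.12 | $3,956.50
5 | $3,956.50 | $11.86 | $793.67 | $3,174.69
6 | $3,174.69 | $9.52 | $636.84 | $2,547.37
7 | $2,547.37 | $7.64 | $511.00 | $2,044.01
8 | $2,044.01 | $6.13 | $496.00 | $1,554.14
9 | $1,554.14 | $4.66 | $496.00 | $1,062.80
10 | $1,062.80 | $3.18 | $496.00 | $569.98
11 | $569.98 | $1.70 | $496.00 | $75.68
12 | $75.68 | $0.22 | $75.90 | $0.00
Balance reaches $0.00 in week 12.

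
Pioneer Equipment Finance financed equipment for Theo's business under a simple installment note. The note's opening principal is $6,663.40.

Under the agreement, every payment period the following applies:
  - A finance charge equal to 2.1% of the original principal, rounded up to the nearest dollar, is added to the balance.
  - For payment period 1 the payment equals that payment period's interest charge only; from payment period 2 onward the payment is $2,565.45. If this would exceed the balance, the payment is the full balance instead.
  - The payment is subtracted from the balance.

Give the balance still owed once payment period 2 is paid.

Payment period 1: opening $6,663.40; interest $140.00 → $6,803.40; payment $140.00; balance $6,663.40
Payment period 2: opening $6,663.40; interest $140.00 → $6,803.40; payment $2,565.45; balance $4,237.95

$4,237.95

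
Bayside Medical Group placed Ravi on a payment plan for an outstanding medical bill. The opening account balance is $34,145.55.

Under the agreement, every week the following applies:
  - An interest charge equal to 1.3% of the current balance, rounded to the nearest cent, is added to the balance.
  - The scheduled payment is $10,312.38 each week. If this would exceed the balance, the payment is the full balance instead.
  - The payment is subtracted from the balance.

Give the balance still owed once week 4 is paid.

Week 1: $34,145.55 +$443.89 interest = $34,589.44; pay $10,312.38 → $24,277.06
Week 2: $24,277.06 +$315.60 interest = $24,592.66; pay $10,312.38 → $14,280.28
Week 3: $14,280.28 +$185.64 interest = $14,465.92; pay $10,312.38 → $4,153.54
Week 4: $4,153.54 +$54.00 interest = $4,207.54; pay $4,207.54 → $0.00

$0.00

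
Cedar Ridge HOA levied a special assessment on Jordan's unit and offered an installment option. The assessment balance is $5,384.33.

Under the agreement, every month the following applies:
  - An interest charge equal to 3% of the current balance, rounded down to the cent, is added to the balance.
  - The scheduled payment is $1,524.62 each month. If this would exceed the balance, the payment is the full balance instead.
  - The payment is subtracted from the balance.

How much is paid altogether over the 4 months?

Month 1: opening $5,384.33; interest $161.52 → $5,545.85; payment $1,524.62; balance $4,021.23
Month 2: opening $4,021.23; interest $120.63 → $4,141.86; payment $1,524.62; balance $2,617.24
Month 3: opening $2,617.24; interest $78.51 → $2,695.75; payment $1,524.62; balance $1,171.13
Month 4: opening $1,171.13; interest $35.13 → $1,206.26; payment $1,206.26; balance $0.00
Total paid: $5,780.12

$5,780.12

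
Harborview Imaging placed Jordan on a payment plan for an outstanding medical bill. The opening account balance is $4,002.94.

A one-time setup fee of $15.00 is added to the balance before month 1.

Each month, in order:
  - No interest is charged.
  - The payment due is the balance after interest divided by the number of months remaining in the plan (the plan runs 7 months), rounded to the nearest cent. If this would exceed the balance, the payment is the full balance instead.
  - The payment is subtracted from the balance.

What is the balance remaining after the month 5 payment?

Month 1: opening $4,017.94; payment $573.99; balance $3,443.95
Month 2: opening $3,443.95; payment $573.99; balance $2,869.96
Month 3: opening $2,869.96; payment $573.99; balance $2,295.97
Month 4: opening $2,295.97; payment $573.99; balance $1,721.98
Month 5: opening $1,721.98; payment $573.99; balance $1,147.99

$1,147.99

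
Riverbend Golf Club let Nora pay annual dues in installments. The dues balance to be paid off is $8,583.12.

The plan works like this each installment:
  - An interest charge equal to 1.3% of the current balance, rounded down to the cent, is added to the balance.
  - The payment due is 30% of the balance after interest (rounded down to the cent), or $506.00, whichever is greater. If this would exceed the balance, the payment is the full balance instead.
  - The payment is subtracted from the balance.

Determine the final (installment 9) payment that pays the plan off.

$62.57

Installment 1: $8,583.12 +$111.58 interest = $8,694.70; pay $2,608.41 → $6,086.29
Installment 2: $6,086.29 +$79.12 interest = $6,165.41; pay $1,849.62 → $4,315.79
Installment 3: $4,315.79 +$56.10 interest = $4,371.89; pay $1,311.56 → $3,060.33
Installment 4: $3,060.33 +$39.78 interest = $3,100.11; pay $930.03 → $2,170.08
Installment 5: $2,170.08 +$28.21 interest = $2,198.29; pay $659.48 → $1,538.81
Installment 6: $1,538.81 +$20.00 interest = $1,558.81; pay $506.00 → $1,052.81
Installment 7: $1,052.81 +$13.68 interest = $1,066.49; pay $506.00 → $560.49
Installment 8: $560.49 +$7.28 interest = $567.77; pay $506.00 → $61.77
Installment 9: $61.77 +$0.80 interest = $62.57; pay $62.57 → $0.00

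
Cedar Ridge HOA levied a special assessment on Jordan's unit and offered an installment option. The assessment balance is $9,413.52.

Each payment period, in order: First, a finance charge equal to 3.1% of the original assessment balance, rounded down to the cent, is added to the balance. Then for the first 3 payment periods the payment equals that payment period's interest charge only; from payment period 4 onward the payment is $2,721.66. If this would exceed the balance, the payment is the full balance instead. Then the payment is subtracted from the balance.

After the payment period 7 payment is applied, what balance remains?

Payment period 1: opening $9,413.52; interest $291.81 → $9,705.33; payment $291.81; balance $9,413.52
Payment period 2: opening $9,413.52; interest $291.81 → $9,705.33; payment $291.81; balance $9,413.52
Payment period 3: opening $9,413.52; interest $291.81 → $9,705.33; payment $291.81; balance $9,413.52
Payment period 4: opening $9,413.52; interest $291.81 → $9,705.33; payment $2,721.66; balance $6,983.67
Payment period 5: opening $6,983.67; interest $291.81 → $7,275.48; payment $2,721.66; balance $4,553.82
Payment period 6: opening $4,553.82; interest $291.81 → $4,845.63; payment $2,721.66; balance $2,123.97
Payment period 7: opening $2,123.97; interest $291.81 → $2,415.78; payment $2,415.78; balance $0.00

$0.00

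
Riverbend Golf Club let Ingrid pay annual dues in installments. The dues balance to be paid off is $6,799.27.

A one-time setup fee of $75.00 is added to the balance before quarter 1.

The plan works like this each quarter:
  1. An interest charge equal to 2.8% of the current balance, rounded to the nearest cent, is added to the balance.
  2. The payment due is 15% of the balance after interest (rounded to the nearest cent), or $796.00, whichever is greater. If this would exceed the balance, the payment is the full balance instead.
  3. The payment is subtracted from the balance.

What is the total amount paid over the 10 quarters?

# | Opening | Interest | Payment | End bal
1 | $6,874.27 | $192.48 | $1,060.01 | $6,006.74
2 | $6,006.74 | $168.19 | $926.24 | $5,248.69
3 | $5,248.69 | $146.96 | $809.35 | $4,586.30
4 | $4,586.30 | $128.42 | $796.00 | $3,918.72
5 | $3,918.72 | $109.72 | $796.00 | $3,232.44
6 | $3,232.44 | $90.51 | $796.00 | $2,526.95
7 | $2,526.95 | $70.75 | $796.00 | $1,801.70
8 | $1,801.70 | $50.45 | $796.00 | $1,056.15
9 | $1,056.15 | $29.57 | $796.00 | $289.72
10 | $289.72 | $8.11 | $297.83 | $0.00
Total paid: $7,869.43

$7,869.43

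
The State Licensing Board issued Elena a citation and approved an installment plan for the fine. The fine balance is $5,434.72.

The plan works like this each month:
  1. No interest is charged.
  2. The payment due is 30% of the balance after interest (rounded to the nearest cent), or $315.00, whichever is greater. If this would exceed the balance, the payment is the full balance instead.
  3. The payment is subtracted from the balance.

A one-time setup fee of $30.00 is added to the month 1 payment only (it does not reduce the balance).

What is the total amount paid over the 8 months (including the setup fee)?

$5,464.72

Month 1: opening $5,434.72; payment $1,630.42 (+ $30.00 fee); balance $3,804.30
Month 2: opening $3,804.30; payment $1,141.29; balance $2,663.01
Month 3: opening $2,663.01; payment $798.90; balance $1,864.11
Month 4: opening $1,864.11; payment $559.23; balance $1,304.88
Month 5: opening $1,304.88; payment $391.46; balance $913.42
Month 6: opening $913.42; payment $315.00; balance $598.42
Month 7: opening $598.42; payment $315.00; balance $283.42
Month 8: opening $283.42; payment $283.42; balance $0.00
Total paid: $5,464.72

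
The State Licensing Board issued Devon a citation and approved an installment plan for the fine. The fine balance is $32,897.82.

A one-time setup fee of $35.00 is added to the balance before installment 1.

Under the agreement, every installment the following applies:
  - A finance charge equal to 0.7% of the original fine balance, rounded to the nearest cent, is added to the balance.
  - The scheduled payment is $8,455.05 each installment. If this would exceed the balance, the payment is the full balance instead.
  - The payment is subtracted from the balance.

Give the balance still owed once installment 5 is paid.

Installment 1: opening $32,932.82; interest $230.28 → $33,163.10; payment $8,455.05; balance $24,708.05
Installment 2: opening $24,708.05; interest $230.28 → $24,938.33; payment $8,455.05; balance $16,483.28
Installment 3: opening $16,483.28; interest $230.28 → $16,713.56; payment $8,455.05; balance $8,258.51
Installment 4: opening $8,258.51; interest $230.28 → $8,488.79; payment $8,455.05; balance $33.74
Installment 5: opening $33.74; interest $230.28 → $264.02; payment $264.02; balance $0.00

$0.00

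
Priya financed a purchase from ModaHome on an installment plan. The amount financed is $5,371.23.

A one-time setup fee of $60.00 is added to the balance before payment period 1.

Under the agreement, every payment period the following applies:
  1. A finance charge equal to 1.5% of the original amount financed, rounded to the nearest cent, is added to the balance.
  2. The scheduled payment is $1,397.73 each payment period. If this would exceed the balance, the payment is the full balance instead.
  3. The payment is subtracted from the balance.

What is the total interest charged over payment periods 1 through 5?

Payment period 1: $5,431.23 +$80.57 interest = $5,511.80; pay $1,397.73 → $4,114.07
Payment period 2: $4,114.07 +$80.57 interest = $4,194.64; pay $1,397.73 → $2,796.91
Payment period 3: $2,796.91 +$80.57 interest = $2,877.48; pay $1,397.73 → $1,479.75
Payment period 4: $1,479.75 +$80.57 interest = $1,560.32; pay $1,397.73 → $162.59
Payment period 5: $162.59 +$80.57 interest = $243.16; pay $243.16 → $0.00
Total interest: $80.57 + $80.57 + $80.57 + $80.57 + $80.57 = $402.85

$402.85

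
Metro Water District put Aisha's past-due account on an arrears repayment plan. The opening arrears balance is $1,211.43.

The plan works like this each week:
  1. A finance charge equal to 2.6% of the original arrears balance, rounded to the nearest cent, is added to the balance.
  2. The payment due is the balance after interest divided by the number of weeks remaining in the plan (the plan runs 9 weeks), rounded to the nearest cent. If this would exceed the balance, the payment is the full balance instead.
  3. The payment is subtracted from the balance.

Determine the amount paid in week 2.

# | Opening | Interest | Payment | End bal
1 | $1,211.43 | $31.50 | $138.10 | $1,104.83
2 | $1,104.83 | $31.50 | $142.04 | $994.29

$142.04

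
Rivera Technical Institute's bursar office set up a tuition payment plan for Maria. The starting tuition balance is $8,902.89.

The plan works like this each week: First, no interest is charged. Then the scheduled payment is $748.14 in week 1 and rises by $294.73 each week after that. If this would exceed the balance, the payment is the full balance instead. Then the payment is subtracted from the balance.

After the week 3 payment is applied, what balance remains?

$5,774.28

Week 1: opening $8,902.89; payment $748.14; balance $8,154.75
Week 2: opening $8,154.75; payment $1,042.87; balance $7,111.88
Week 3: opening $7,111.88; payment $1,337.60; balance $5,774.28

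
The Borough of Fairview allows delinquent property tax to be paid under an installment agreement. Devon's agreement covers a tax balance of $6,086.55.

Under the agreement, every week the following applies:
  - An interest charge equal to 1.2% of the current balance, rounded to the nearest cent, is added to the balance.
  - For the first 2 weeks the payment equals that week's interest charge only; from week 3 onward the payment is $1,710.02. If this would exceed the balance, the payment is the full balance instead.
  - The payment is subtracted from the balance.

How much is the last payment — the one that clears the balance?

Week 1: opening $6,086.55; interest $73.04 → $6,159.59; payment $73.04; balance $6,086.55
Week 2: opening $6,086.55; interest $73.04 → $6,159.59; payment $73.04; balance $6,086.55
Week 3: opening $6,086.55; interest $73.04 → $6,159.59; payment $1,710.02; balance $4,449.57
Week 4: opening $4,449.57; interest $53.39 → $4,502.96; payment $1,710.02; balance $2,792.94
Week 5: opening $2,792.94; interest $33.52 → $2,826.46; payment $1,710.02; balance $1,116.44
Week 6: opening $1,116.44; interest $13.40 → $1,129.84; payment $1,129.84; balance $0.00

$1,129.84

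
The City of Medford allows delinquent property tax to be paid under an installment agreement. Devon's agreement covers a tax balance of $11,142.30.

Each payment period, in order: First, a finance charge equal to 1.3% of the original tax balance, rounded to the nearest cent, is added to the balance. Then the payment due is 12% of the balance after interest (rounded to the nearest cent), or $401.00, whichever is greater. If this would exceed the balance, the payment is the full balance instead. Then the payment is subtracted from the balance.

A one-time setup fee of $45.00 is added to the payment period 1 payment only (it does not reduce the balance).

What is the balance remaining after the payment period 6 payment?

Payment period 1: opening $11,142.30; interest $144.85 → $11,287.15; payment $1,354.46 (+ $45.00 fee); balance $9,932.69
Payment period 2: opening $9,932.69; interest $144.85 → $10,077.54; payment $1,209.30; balance $8,868.24
Payment period 3: opening $8,868.24; interest $144.85 → $9,013.09; payment $1,081.57; balance $7,931.52
Payment period 4: opening $7,931.52; interest $144.85 → $8,076.37; payment $969.16; balance $7,107.21
Payment period 5: opening $7,107.21; interest $144.85 → $7,252.06; payment $870.25; balance $6,381.81
Payment period 6: opening $6,381.81; interest $144.85 → $6,526.66; payment $783.20; balance $5,743.46

$5,743.46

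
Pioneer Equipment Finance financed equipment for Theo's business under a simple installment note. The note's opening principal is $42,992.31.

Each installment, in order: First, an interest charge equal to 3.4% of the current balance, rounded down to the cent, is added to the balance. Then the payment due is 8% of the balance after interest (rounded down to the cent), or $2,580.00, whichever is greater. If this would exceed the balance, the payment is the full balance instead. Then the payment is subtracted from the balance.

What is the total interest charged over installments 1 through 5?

# | Opening | Interest | Payment | End bal
1 | $42,992.31 | $1,461.73 | $3,556.32 | $40,897.72
2 | $40,897.72 | $1,390.52 | $3,383.05 | $38,905.19
3 | $38,905.19 | $1,322.77 | $3,218.23 | $37,009.73
4 | $37,009.73 | $1,258.33 | $3,061.44 | $35,206.62
5 | $35,206.62 | $1,197.02 | $2,912.29 | $33,491.35
Total interest: $1,461.73 + $1,390.52 + $1,322.77 + $1,258.33 + $1,197.02 = $6,630.37

$6,630.37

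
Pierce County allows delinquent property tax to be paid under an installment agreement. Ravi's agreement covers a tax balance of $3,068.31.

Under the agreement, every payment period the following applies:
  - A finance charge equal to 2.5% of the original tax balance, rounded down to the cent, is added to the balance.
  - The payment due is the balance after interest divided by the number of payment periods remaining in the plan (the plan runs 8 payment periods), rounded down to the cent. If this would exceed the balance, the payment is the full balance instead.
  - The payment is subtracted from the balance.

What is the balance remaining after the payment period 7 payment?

Payment period 1: $3,068.31 +$76.70 interest = $3,145.01; pay $393.12 → $2,751.89
Payment period 2: $2,751.89 +$76.70 interest = $2,828.59; pay $404.08 → $2,424.51
Payment period 3: $2,424.51 +$76.70 interest = $2,501.21; pay $416.86 → $2,084.35
Payment period 4: $2,084.35 +$76.70 interest = $2,161.05; pay $432.21 → $1,728.84
Payment period 5: $1,728.84 +$76.70 interest = $1,805.54; pay $451.38 → $1,354.16
Payment period 6: $1,354.16 +$76.70 interest = $1,430.86; pay $476.95 → $953.91
Payment period 7: $953.91 +$76.70 interest = $1,030.61; pay $515.30 → $515.31

$515.31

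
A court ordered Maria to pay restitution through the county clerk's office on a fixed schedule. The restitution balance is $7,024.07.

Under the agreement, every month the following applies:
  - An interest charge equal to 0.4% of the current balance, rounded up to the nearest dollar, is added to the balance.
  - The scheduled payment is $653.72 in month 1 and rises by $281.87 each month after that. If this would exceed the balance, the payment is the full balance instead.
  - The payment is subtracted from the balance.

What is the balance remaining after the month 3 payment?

Month 1: $7,024.07 +$29.00 interest = $7,053.07; pay $653.72 → $6,399.35
Month 2: $6,399.35 +$26.00 interest = $6,425.35; pay $935.59 → $5,489.76
Month 3: $5,489.76 +$22.00 interest = $5,511.76; pay $1,217.46 → $4,294.30

$4,294.30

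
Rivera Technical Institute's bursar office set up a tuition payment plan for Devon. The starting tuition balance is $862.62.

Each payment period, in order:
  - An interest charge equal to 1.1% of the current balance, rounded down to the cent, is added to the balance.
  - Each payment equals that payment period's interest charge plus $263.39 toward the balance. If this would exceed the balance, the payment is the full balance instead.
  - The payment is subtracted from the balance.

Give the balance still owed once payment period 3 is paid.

$72.45

# | Opening | Interest | Payment | End bal
1 | $862.62 | $9.48 | $272.87 | $599.23
2 | $599.23 | $6.59 | $269.98 | $335.84
3 | $335.84 | $3.69 | $267.08 | $72.45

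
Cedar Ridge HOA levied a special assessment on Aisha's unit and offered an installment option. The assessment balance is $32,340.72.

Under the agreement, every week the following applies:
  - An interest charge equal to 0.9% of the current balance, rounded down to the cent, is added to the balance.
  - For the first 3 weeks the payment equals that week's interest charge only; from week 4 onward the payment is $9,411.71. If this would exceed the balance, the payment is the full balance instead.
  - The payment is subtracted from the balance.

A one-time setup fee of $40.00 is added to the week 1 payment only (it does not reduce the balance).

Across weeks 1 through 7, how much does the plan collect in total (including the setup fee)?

$33,922.67

Week 1: $32,340.72 +$291.06 interest = $32,631.78; pay $291.06 (+ $40.00 fee) → $32,340.72
Week 2: $32,340.72 +$291.06 interest = $32,631.78; pay $291.06 → $32,340.72
Week 3: $32,340.72 +$291.06 interest = $32,631.78; pay $291.06 → $32,340.72
Week 4: $32,340.72 +$291.06 interest = $32,631.78; pay $9,411.71 → $23,220.07
Week 5: $23,220.07 +$208.98 interest = $23,429.05; pay $9,411.71 → $14,017.34
Week 6: $14,017.34 +$126.15 interest = $14,143.49; pay $9,411.71 → $4,731.78
Week 7: $4,731.78 +$42.58 interest = $4,774.36; pay $4,774.36 → $0.00
Total paid: $33,922.67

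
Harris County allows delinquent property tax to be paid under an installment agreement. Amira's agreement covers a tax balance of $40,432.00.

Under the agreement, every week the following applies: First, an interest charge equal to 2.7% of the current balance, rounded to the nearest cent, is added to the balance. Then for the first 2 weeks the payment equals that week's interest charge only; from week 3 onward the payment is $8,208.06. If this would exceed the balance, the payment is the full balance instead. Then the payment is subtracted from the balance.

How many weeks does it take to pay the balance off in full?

8

Week 1: $40,432.00 +$1,091.66 interest = $41,523.66; pay $1,091.66 → $40,432.00
Week 2: $40,432.00 +$1,091.66 interest = $41,523.66; pay $1,091.66 → $40,432.00
Week 3: $40,432.00 +$1,091.66 interest = $41,523.66; pay $8,208.06 → $33,315.60
Week 4: $33,315.60 +$899.52 interest = $34,215.12; pay $8,208.06 → $26,007.06
Week 5: $26,007.06 +$702.19 interest = $26,709.25; pay $8,208.06 → $18,501.19
Week 6: $18,501.19 +$499.53 interest = $19,000.72; pay $8,208.06 → $10,792.66
Week 7: $10,792.66 +$291.40 interest = $11,084.06; pay $8,208.06 → $2,876.00
Week 8: $2,876.00 +$77.65 interest = $2,953.65; pay $2,953.65 → $0.00
Balance reaches $0.00 in week 8.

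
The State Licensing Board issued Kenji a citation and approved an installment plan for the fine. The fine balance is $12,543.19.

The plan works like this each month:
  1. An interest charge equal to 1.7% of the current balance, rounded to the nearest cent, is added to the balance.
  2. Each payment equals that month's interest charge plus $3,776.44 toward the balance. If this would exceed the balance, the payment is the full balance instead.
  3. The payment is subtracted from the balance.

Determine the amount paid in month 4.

Month 1: $12,543.19 +$213.23 interest = $12,756.42; pay $3,989.67 → $8,766.75
Month 2: $8,766.75 +$149.03 interest = $8,915.78; pay $3,925.47 → $4,990.31
Month 3: $4,990.31 +$84.84 interest = $5,075.15; pay $3,861.28 → $1,213.87
Month 4: $1,213.87 +$20.64 interest = $1,234.51; pay $1,234.51 → $0.00

$1,234.51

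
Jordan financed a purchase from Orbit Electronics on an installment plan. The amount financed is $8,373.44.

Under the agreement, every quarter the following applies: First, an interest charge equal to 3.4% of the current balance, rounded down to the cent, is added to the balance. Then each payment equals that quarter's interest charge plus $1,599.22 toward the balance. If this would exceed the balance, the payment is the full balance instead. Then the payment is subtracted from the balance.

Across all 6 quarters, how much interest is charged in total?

Quarter 1: opening $8,373.44; interest $284.69 → $8,658.13; payment $1,883.91; balance $6,774.22
Quarter 2: opening $6,774.22; interest $230.32 → $7,004.54; payment $1,829.54; balance $5,175.00
Quarter 3: opening $5,175.00; interest $175.95 → $5,350.95; payment $1,775.17; balance $3,575.78
Quarter 4: opening $3,575.78; interest $121.57 → $3,697.35; payment $1,720.79; balance $1,976.56
Quarter 5: opening $1,976.56; interest $67.20 → $2,043.76; payment $1,666.42; balance $377.34
Quarter 6: opening $377.34; interest $12.82 → $390.16; payment $390.16; balance $0.00
Total interest: $284.69 + $230.32 + $175.95 + $121.57 + $67.20 + $12.82 = $892.55

$892.55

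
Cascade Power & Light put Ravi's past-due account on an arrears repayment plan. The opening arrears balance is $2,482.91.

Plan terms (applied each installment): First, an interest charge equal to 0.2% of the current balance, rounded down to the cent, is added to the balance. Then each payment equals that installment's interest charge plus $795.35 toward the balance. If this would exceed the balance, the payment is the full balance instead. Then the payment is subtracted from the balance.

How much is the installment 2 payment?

Installment 1: opening $2,482.91; interest $4.96 → $2,487.87; payment $800.31; balance $1,687.56
Installment 2: opening $1,687.56; interest $3.37 → $1,690.93; payment $798.72; balance $892.21

$798.72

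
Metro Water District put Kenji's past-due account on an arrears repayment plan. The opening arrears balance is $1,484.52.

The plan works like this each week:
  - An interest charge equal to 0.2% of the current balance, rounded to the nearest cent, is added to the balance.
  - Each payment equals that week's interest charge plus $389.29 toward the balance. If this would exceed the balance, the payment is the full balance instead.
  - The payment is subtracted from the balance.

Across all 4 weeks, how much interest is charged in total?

Week 1: $1,484.52 +$2.97 interest = $1,487.49; pay $392.26 → $1,095.23
Week 2: $1,095.23 +$2.19 interest = $1,097.42; pay $391.48 → $705.94
Week 3: $705.94 +$1.41 interest = $707.35; pay $390.70 → $316.65
Week 4: $316.65 +$0.63 interest = $317.28; pay $317.28 → $0.00
Total interest: $2.97 + $2.19 + $1.41 + $0.63 = $7.20

$7.20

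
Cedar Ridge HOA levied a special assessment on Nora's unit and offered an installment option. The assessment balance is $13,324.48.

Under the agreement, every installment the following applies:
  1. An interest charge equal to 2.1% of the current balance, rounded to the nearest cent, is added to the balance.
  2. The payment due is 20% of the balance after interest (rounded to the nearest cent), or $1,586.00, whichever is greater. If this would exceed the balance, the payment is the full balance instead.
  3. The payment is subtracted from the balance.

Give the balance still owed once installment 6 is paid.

# | Opening | Interest | Payment | End bal
1 | $13,324.48 | $279.81 | $2,720.86 | $10,883.43
2 | $10,883.43 | $228.55 | $2,222.40 | $8,889.58
3 | $8,889.58 | $186.68 | $1,815.25 | $7,261.01
4 | $7,261.01 | $152.48 | $1,586.00 | $5,827.49
5 | $5,827.49 | $122.38 | $1,586.00 | $4,363.87
6 | $4,363.87 | $91.64 | $1,586.00 | $2,869.51

$2,869.51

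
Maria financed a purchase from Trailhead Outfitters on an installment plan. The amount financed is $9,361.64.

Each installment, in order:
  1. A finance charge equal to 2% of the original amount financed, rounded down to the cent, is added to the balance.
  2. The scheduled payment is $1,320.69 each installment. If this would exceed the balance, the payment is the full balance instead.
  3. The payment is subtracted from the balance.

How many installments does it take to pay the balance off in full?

9

Installment 1: opening $9,361.64; interest $187.23 → $9,548.87; payment $1,320.69; balance $8,228.18
Installment 2: opening $8,228.18; interest $187.23 → $8,415.41; payment $1,320.69; balance $7,094.72
Installment 3: opening $7,094.72; interest $187.23 → $7,281.95; payment $1,320.69; balance $5,961.26
Installment 4: opening $5,961.26; interest $187.23 → $6,148.49; payment $1,320.69; balance $4,827.80
Installment 5: opening $4,827.80; interest $187.23 → $5,015.03; payment $1,320.69; balance $3,694.34
Installment 6: opening $3,694.34; interest $187.23 → $3,881.57; payment $1,320.69; balance $2,560.88
Installment 7: opening $2,560.88; interest $187.23 → $2,748.11; payment $1,320.69; balance $1,427.42
Installment 8: opening $1,427.42; interest $187.23 → $1,614.65; payment $1,320.69; balance $293.96
Installment 9: opening $293.96; interest $187.23 → $481.19; payment $481.19; balance $0.00
Balance reaches $0.00 in installment 9.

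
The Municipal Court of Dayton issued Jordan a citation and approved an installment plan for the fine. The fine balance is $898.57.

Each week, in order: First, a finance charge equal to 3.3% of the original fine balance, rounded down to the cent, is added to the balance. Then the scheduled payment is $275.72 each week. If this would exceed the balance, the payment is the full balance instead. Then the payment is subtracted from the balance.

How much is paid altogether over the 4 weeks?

$1,017.17

# | Opening | Interest | Payment | End bal
1 | $898.57 | $29.65 | $275.72 | $652.50
2 | $652.50 | $29.65 | $275.72 | $406.43
3 | $406.43 | $29.65 | $275.72 | $160.36
4 | $160.36 | $29.65 | $190.01 | $0.00
Total paid: $1,017.17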